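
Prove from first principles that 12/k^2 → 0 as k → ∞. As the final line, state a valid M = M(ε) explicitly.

M = (12/ε)^{1/2}

Let ε > 0. For k ≥ 1, |12/k^2 − 0| = 12/k^2.
12/k^2 < ε ⇔ k^2 > 12/ε ⇔ k > (12/ε)^{1/2}.
Take M = (12/ε)^{1/2}. Then k > M implies 12/k^2 < ε.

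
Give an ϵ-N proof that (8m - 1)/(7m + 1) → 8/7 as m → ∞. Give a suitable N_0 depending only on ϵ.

Suppose ϵ > 0. For m ≥ 1, |(8m - 1)/(7m + 1) − (8/7)| = |-15|/(7(7m + 1)) = 15/(7(7m + 1)).
Since 7m + 1 ≥ 7m for m ≥ 1, this is ≤ 15/(7·7m) = (15/49)/m.
So |(8m - 1)/(7m + 1) − (8/7)| < ϵ whenever m > (15/49)/ϵ.
Take N_0 = (15/49)/ϵ. If m > N_0 then |(8m - 1)/(7m + 1) − (8/7)| ≤ (15/49)/m < ϵ.

N_0 = (15/49)/ϵ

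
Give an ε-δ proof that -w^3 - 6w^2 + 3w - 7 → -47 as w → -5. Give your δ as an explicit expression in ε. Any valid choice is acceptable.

δ = min(1, ε/50)

Fix ε > 0. We want δ > 0 such that 0 < |w + 5| < δ implies |(-w^3 - 6w^2 + 3w - 7) + 47| < ε.
(-w^3 - 6w^2 + 3w - 7) + 47 = -w^3 - 6w^2 + 3w + 40 = (w + 5)(-w^2 - w + 8).
So |(-w^3 - 6w^2 + 3w - 7) + 47| = |w + 5|·|-w^2 - w + 8|.
Assume first that |w + 5| < 1, so |w| < 6. Then |-w^2 - w + 8| ≤ 6^2 + 6 + 8 = 50.
Hence |(-w^3 - 6w^2 + 3w - 7) + 47| ≤ 50|w + 5| < ε provided |w + 5| < ε/50.
Take δ = min(1, ε/50). Then 0 < |w + 5| < δ gives both |w + 5| < 1 and |w + 5| < ε/50, so |(-w^3 - 6w^2 + 3w - 7) + 47| < ε.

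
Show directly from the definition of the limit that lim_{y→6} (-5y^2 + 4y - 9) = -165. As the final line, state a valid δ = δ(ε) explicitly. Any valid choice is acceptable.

Suppose ε > 0. We want δ > 0 such that 0 < |y − 6| < δ implies |(-5y^2 + 4y - 9) + 165| < ε.
(-5y^2 + 4y - 9) + 165 = -5y^2 + 4y + 156 = (y − 6)(-5y - 26).
So |(-5y^2 + 4y - 9) + 165| = |y − 6|·|-5y - 26|.
Require δ ≤ 2. Then |y − 6| < 2 gives |y| < 8, and by the triangle inequality |-5y - 26| ≤ 5·8 + 26 = 66.
Hence |(-5y^2 + 4y - 9) + 165| ≤ 66|y − 6| < ε provided |y − 6| < ε/66.
Take δ = min(2, ε/66). Then 0 < |y − 6| < δ gives both |y − 6| < 2 and |y − 6| < ε/66, so |(-5y^2 + 4y - 9) + 165| < ε.

δ = min(2, ε/66)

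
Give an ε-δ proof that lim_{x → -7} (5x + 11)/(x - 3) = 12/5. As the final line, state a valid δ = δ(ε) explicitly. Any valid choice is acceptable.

δ = min(5, (25/13)ε)

Let ε > 0. We want δ > 0 with 0 < |x + 7| < δ ⇒ |(5x + 11)/(x - 3) − (12/5)| < ε.
Combining over a common denominator, (5x + 11)/(x - 3) − (12/5) = [(5x + 11)·(-10) − (-24)·(x - 3)] / [(-10)·(x - 3)] = -26(x + 7) / ((-10)(x - 3)).
So |(5x + 11)/(x - 3) − (12/5)| = 26|x + 7| / (10·|x − 3|).
Require δ ≤ 5, so |x − 3| ≥ |-10| − |x + 7| > 10 − 5 = 5.
Hence |(5x + 11)/(x - 3) − (12/5)| < 26|x + 7|/(10·5) = (13/25)|x + 7|, which is < ε once |x + 7| < (25/13)ε.
Take δ = min(5, (25/13)ε). Then 0 < |x + 7| < δ forces both bounds, so |(5x + 11)/(x - 3) − (12/5)| < ε.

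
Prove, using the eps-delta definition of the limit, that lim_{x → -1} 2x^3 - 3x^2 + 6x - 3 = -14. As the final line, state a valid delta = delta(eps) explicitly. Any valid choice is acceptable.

delta = min(2, eps/44)

Let eps > 0. We want delta > 0 such that 0 < |x + 1| < delta implies |(2x^3 - 3x^2 + 6x - 3) + 14| < eps.
(2x^3 - 3x^2 + 6x - 3) + 14 = 2x^3 - 3x^2 + 6x + 11 = (x + 1)(2x^2 - 5x + 11).
So |(2x^3 - 3x^2 + 6x - 3) + 14| = |x + 1|·|2x^2 - 5x + 11|.
Require delta ≤ 2. Then |x + 1| < 2 gives |x| < 3, and by the triangle inequality |2x^2 - 5x + 11| ≤ 2·3^2 + 5·3 + 11 = 44.
Hence |(2x^3 - 3x^2 + 6x - 3) + 14| ≤ 44|x + 1| < eps provided |x + 1| < eps/44.
Choosing delta = min(2, eps/44) ensures both conditions, hence |(2x^3 - 3x^2 + 6x - 3) + 14| < eps.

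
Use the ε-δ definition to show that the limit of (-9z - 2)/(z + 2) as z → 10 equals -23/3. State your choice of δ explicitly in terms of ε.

Let ε > 0. We want δ > 0 with 0 < |z − 10| < δ ⇒ |(-9z - 2)/(z + 2) + 23/3| < ε.
Combining over a common denominator, (-9z - 2)/(z + 2) + 23/3 = [(-9z - 2)·12 − (-92)·(z + 2)] / [12·(z + 2)] = -16(z − 10) / (12(z + 2)).
So |(-9z - 2)/(z + 2) + 23/3| = 16|z − 10| / (12·|z + 2|).
Restrict δ ≤ 6. Then |z − 10| < 6 gives |z + 2| = |(z − 10) + 12| ≥ 12 − 6 = 6.
Hence |(-9z - 2)/(z + 2) + 23/3| < 16|z − 10|/(12·6) = (2/9)|z − 10|, which is < ε once |z − 10| < (9/2)ε.
Take δ = min(6, (9/2)ε). Then 0 < |z − 10| < δ forces both bounds, so |(-9z - 2)/(z + 2) + 23/3| < ε.

δ = min(6, (9/2)ε)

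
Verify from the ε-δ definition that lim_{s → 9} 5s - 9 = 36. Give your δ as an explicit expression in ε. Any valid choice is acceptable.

Let ε > 0. We need δ > 0 so that 0 < |s − 9| < δ implies |(5s - 9) − 36| < ε.
Since (5s - 9) − 36 = 5(s − 9), we have |(5s - 9) − 36| = 5|s − 9|.
So 5|s − 9| < ε exactly when |s − 9| < ε/5.
Choosing δ = ε/5 gives |(5s - 9) − 36| = 5|s − 9| < ε whenever |s − 9| < δ.

δ = ε/5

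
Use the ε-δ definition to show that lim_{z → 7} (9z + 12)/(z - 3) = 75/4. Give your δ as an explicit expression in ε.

δ = min(2, (8/39)ε)

Let ε > 0. We want δ > 0 with 0 < |z − 7| < δ ⇒ |(9z + 12)/(z - 3) − (75/4)| < ε.
Combining over a common denominator, (9z + 12)/(z - 3) − (75/4) = [(9z + 12)·4 − 75·(z - 3)] / [4·(z - 3)] = -39(z − 7) / (4(z - 3)).
So |(9z + 12)/(z - 3) − (75/4)| = 39|z − 7| / (4·|z − 3|).
Require δ ≤ 2, so |z − 3| ≥ |4| − |z − 7| > 4 − 2 = 2.
Hence |(9z + 12)/(z - 3) − (75/4)| < 39|z − 7|/(4·2) = (39/8)|z − 7|, which is < ε once |z − 7| < (8/39)ε.
Take δ = min(2, (8/39)ε). Then 0 < |z − 7| < δ forces both bounds, so |(9z + 12)/(z - 3) − (75/4)| < ε.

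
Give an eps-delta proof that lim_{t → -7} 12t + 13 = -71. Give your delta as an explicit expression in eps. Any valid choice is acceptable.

delta = eps/12

Fix eps > 0. We need delta > 0 so that 0 < |t + 7| < delta implies |(12t + 13) + 71| < eps.
|(12t + 13) + 71| = |12t + 84| = 12|t + 7|.
So 12|t + 7| < eps exactly when |t + 7| < eps/12.
Take delta = eps/12. If 0 < |t + 7| < delta then |(12t + 13) + 71| = 12|t + 7| < 12·(eps/12) = eps.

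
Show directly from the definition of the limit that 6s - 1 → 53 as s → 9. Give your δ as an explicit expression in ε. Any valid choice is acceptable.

δ = ε/6

Fix ε > 0. We need δ > 0 so that 0 < |s − 9| < δ implies |(6s - 1) − 53| < ε.
|(6s - 1) − 53| = |6s - 54| = 6|s − 9|.
So 6|s − 9| < ε exactly when |s − 9| < ε/6.
Take δ = ε/6. If 0 < |s − 9| < δ then |(6s - 1) − 53| = 6|s − 9| < 6·(ε/6) = ε.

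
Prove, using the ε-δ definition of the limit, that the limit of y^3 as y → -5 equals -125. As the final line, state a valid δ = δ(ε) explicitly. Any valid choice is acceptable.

Let ε > 0 be given. We seek δ > 0 with 0 < |y + 5| < δ ⇒ |y^3 + 125| < ε.
Factor: y^3 + 125 = (y + 5)(y^2 - 5y + 25), so |y^3 + 125| = |y + 5|·|y^2 - 5y + 25|.
Impose δ ≤ 1 so that |y| < 6; then |y^2 - 5y + 25| ≤ 91.
Hence |y^3 + 125| ≤ 91|y + 5|, which is < ε once |y + 5| < ε/91.
Take δ = min(1, ε/91). If 0 < |y + 5| < δ then both bounds hold and |y^3 + 125| ≤ 91|y + 5| < 91·(ε/91) = ε.

δ = min(1, ε/91)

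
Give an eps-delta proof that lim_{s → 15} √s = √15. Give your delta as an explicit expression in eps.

Fix eps > 0. We want delta > 0 such that 0 < |s − 15| < delta implies |√s − √15| < eps.
Rationalise: √s − √15 = (s − 15)/(√s + √15), so |√s − √15| = |s − 15|/(√s + √15).
Restrict delta ≤ 15 so that |s − 15| < 15 forces s > 0, and then √s + √15 > √15.
Hence |√s − √15| < |s − 15|/√15, which is < eps once |s − 15| < √15·eps.
Take delta = min(15, √15·eps). If 0 < |s − 15| < delta then s > 0 and |√s − √15| < |s − 15|/√15 < eps.

delta = min(15, √15·eps)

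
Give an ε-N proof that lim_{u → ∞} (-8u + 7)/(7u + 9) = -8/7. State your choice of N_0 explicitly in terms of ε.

Fix ε > 0. We seek N_0 > 0 such that u > N_0 implies |(-8u + 7)/(7u + 9) + 8/7| < ε.
(-8u + 7)/(7u + 9) + 8/7 = (7(-8u + 7) − (-8)(7u + 9)) / (7(7u + 9)) = 121/(7(7u + 9)).
For u > 0 we have 7u + 9 > 7u, so |(-8u + 7)/(7u + 9) + 8/7| = 121/(7(7u + 9)) < 121/(7·7u) = (121/49)/u.
Thus |(-8u + 7)/(7u + 9) + 8/7| < ε whenever u > (121/49)/ε.
Take N_0 = (121/49)/ε. If u > N_0 then |(-8u + 7)/(7u + 9) + 8/7| < (121/49)/u < ε.

N_0 = (121/49)/ε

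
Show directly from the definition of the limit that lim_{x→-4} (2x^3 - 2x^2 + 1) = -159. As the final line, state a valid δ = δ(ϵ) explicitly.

δ = min(1, ϵ/140)

Suppose ϵ > 0. We want δ > 0 such that 0 < |x + 4| < δ implies |(2x^3 - 2x^2 + 1) + 159| < ϵ.
(2x^3 - 2x^2 + 1) + 159 = 2x^3 - 2x^2 + 160 = (x + 4)(2x^2 - 10x + 40).
So |(2x^3 - 2x^2 + 1) + 159| = |x + 4|·|2x^2 - 10x + 40|.
Require δ ≤ 1. Then |x + 4| < 1 gives |x| < 5, and by the triangle inequality |2x^2 - 10x + 40| ≤ 2·5^2 + 10·5 + 40 = 140.
Hence |(2x^3 - 2x^2 + 1) + 159| ≤ 140|x + 4| < ϵ provided |x + 4| < ϵ/140.
Choosing δ = min(1, ϵ/140) ensures both conditions, hence |(2x^3 - 2x^2 + 1) + 159| < ϵ.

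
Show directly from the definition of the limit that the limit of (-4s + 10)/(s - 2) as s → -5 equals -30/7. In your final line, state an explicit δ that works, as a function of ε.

δ = min(7/2, (49/4)ε)

Suppose ε > 0. We want δ > 0 with 0 < |s + 5| < δ ⇒ |(-4s + 10)/(s - 2) + 30/7| < ε.
Combining over a common denominator, (-4s + 10)/(s - 2) + 30/7 = [(-4s + 10)·(-7) − 30·(s - 2)] / [(-7)·(s - 2)] = -2(s + 5) / ((-7)(s - 2)).
So |(-4s + 10)/(s - 2) + 30/7| = 2|s + 5| / (7·|s − 2|).
Restrict δ ≤ 7/2. Then |s + 5| < 7/2 gives |s − 2| = |(s + 5) + (-7)| ≥ 7 − 7/2 = 7/2.
Hence |(-4s + 10)/(s - 2) + 30/7| < 2|s + 5|/(7·(7/2)) = (4/49)|s + 5|, which is < ε once |s + 5| < (49/4)ε.
Take δ = min(7/2, (49/4)ε). Then 0 < |s + 5| < δ forces both bounds, so |(-4s + 10)/(s - 2) + 30/7| < ε.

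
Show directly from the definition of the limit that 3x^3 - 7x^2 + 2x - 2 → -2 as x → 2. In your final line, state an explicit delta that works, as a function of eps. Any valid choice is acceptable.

Let eps > 0 be given. We want delta > 0 such that 0 < |x − 2| < delta implies |(3x^3 - 7x^2 + 2x - 2) + 2| < eps.
(3x^3 - 7x^2 + 2x - 2) + 2 = 3x^3 - 7x^2 + 2x = (x − 2)(3x^2 - x).
So |(3x^3 - 7x^2 + 2x - 2) + 2| = |x − 2|·|3x^2 - x|.
Assume first that |x − 2| < 1, so |x| < 3. Then |3x^2 - x| ≤ 3·3^2 + 3 = 30.
Hence |(3x^3 - 7x^2 + 2x - 2) + 2| ≤ 30|x − 2| < eps provided |x − 2| < eps/30.
Take delta = min(1, eps/30). Then 0 < |x − 2| < delta gives both |x − 2| < 1 and |x − 2| < eps/30, so |(3x^3 - 7x^2 + 2x - 2) + 2| < eps.

delta = min(1, eps/30)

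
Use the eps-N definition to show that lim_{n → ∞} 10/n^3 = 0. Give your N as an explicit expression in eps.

N = (10/eps)^{1/3}

Suppose eps > 0. For n ≥ 1, |10/n^3 − 0| = 10/n^3.
10/n^3 < eps ⇔ n^3 > 10/eps ⇔ n > (10/eps)^{1/3}.
Take N = (10/eps)^{1/3}. Then n > N implies 10/n^3 < eps.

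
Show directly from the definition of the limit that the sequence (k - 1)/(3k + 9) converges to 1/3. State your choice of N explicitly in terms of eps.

N = (4/3)/eps

Suppose eps > 0. For k ≥ 1, |(k - 1)/(3k + 9) − (1/3)| = |-12|/(3(3k + 9)) = 12/(3(3k + 9)).
Since 3k + 9 ≥ 3k for k ≥ 1, this is ≤ 12/(3·3k) = (4/3)/k.
So |(k - 1)/(3k + 9) − (1/3)| < eps whenever k > (4/3)/eps.
Take N = (4/3)/eps. If k > N then |(k - 1)/(3k + 9) − (1/3)| ≤ (4/3)/k < eps.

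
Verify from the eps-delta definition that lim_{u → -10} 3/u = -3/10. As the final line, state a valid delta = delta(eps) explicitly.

delta = min(5, (50/3)eps)

Let eps > 0 be given. We seek delta > 0 such that 0 < |u + 10| < delta implies |3/u + 3/10| < eps.
|3/u + 3/10| = 3·|-10 − u|/(10·|u|) = 3|u + 10|/(10|u|).
Restrict delta ≤ 5. Then |u + 10| < 5 gives |u| > 5, so 10|u| > 50.
Then |3/u + 3/10| < 3|u + 10|/50, which is < eps when |u + 10| < (50/3)eps.
Take delta = min(5, (50/3)eps). Then 0 < |u + 10| < delta gives both |u + 10| < 5 and |u + 10| < (50/3)eps, so |3/u + 3/10| < eps.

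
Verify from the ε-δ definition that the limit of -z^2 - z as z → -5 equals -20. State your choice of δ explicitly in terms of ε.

δ = min(2, ε/11)

Suppose ε > 0. We want δ > 0 such that 0 < |z + 5| < δ implies |(-z^2 - z) + 20| < ε.
(-z^2 - z) + 20 = -z^2 - z + 20 = (z + 5)(-z + 4).
So |(-z^2 - z) + 20| = |z + 5|·|-z + 4|.
Require δ ≤ 2. Then |z + 5| < 2 gives |z| < 7, and by the triangle inequality |-z + 4| ≤ 7 + 4 = 11.
Hence |(-z^2 - z) + 20| ≤ 11|z + 5| < ε provided |z + 5| < ε/11.
Choosing δ = min(2, ε/11) ensures both conditions, hence |(-z^2 - z) + 20| < ε.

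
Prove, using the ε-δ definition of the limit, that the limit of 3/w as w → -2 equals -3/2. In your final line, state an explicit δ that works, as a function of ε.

δ = min(1, (2/3)ε)

Let ε > 0. We seek δ > 0 such that 0 < |w + 2| < δ implies |3/w + 3/2| < ε.
|3/w + 3/2| = 3·|-2 − w|/(2·|w|) = 3|w + 2|/(2|w|).
Require δ ≤ 1 so that |w| > 2 − 1 = 1, hence 2|w| > 2.
Then |3/w + 3/2| < 3|w + 2|/2, which is < ε when |w + 2| < (2/3)ε.
Take δ = min(1, (2/3)ε). Then 0 < |w + 2| < δ gives both |w + 2| < 1 and |w + 2| < (2/3)ε, so |3/w + 3/2| < ε.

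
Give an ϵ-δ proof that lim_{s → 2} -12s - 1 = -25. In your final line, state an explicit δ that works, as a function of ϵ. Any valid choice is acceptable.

δ = ϵ/12

Let ϵ > 0. We need δ > 0 so that 0 < |s − 2| < δ implies |(-12s - 1) + 25| < ϵ.
|(-12s - 1) + 25| = |-12s + 24| = 12|s − 2|.
Thus it suffices that |s − 2| < ϵ/12.
Take δ = ϵ/12. If 0 < |s − 2| < δ then |(-12s - 1) + 25| = 12|s − 2| < 12·(ϵ/12) = ϵ.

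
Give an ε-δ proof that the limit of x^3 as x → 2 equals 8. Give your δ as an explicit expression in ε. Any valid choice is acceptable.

Let ε > 0. We seek δ > 0 with 0 < |x − 2| < δ ⇒ |x^3 − 8| < ε.
Factor: x^3 − 8 = (x − 2)(x^2 + 2x + 4), so |x^3 − 8| = |x − 2|·|x^2 + 2x + 4|.
Restrict δ ≤ 1. Then |x − 2| < 1 gives |x| < 3, so by the triangle inequality |x^2 + 2x + 4| ≤ 3^2 + 2·3 + 4 = 19.
Hence |x^3 − 8| ≤ 19|x − 2|, which is < ε once |x − 2| < ε/19.
Take δ = min(1, ε/19). If 0 < |x − 2| < δ then both bounds hold and |x^3 − 8| ≤ 19|x − 2| < 19·(ε/19) = ε.

δ = min(1, ε/19)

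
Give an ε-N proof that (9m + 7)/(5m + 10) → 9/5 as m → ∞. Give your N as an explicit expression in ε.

N = (11/5)/ε

Let ε > 0 be given. For m ≥ 1, |(9m + 7)/(5m + 10) − (9/5)| = |-55|/(5(5m + 10)) = 55/(5(5m + 10)).
Since 5m + 10 ≥ 5m for m ≥ 1, this is ≤ 55/(5·5m) = (11/5)/m.
So |(9m + 7)/(5m + 10) − (9/5)| < ε whenever m > (11/5)/ε.
Take N = (11/5)/ε. If m > N then |(9m + 7)/(5m + 10) − (9/5)| ≤ (11/5)/m < ε.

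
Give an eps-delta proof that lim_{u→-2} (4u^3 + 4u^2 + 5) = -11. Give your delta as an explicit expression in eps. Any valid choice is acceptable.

Fix eps > 0. We want delta > 0 such that 0 < |u + 2| < delta implies |(4u^3 + 4u^2 + 5) + 11| < eps.
(4u^3 + 4u^2 + 5) + 11 = 4u^3 + 4u^2 + 16 = (u + 2)(4u^2 - 4u + 8).
So |(4u^3 + 4u^2 + 5) + 11| = |u + 2|·|4u^2 - 4u + 8|.
Require delta ≤ 2. Then |u + 2| < 2 gives |u| < 4, and by the triangle inequality |4u^2 - 4u + 8| ≤ 4·4^2 + 4·4 + 8 = 88.
Hence |(4u^3 + 4u^2 + 5) + 11| ≤ 88|u + 2| < eps provided |u + 2| < eps/88.
Choosing delta = min(2, eps/88) ensures both conditions, hence |(4u^3 + 4u^2 + 5) + 11| < eps.

delta = min(2, eps/88)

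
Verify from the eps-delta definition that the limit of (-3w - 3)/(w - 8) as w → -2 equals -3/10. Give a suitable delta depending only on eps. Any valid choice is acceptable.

Let eps > 0. We want delta > 0 with 0 < |w + 2| < delta ⇒ |(-3w - 3)/(w - 8) + 3/10| < eps.
Combining over a common denominator, (-3w - 3)/(w - 8) + 3/10 = [(-3w - 3)·(-10) − 3·(w - 8)] / [(-10)·(w - 8)] = 27(w + 2) / ((-10)(w - 8)).
So |(-3w - 3)/(w - 8) + 3/10| = 27|w + 2| / (10·|w − 8|).
Require delta ≤ 5, so |w − 8| ≥ |-10| − |w + 2| > 10 − 5 = 5.
Hence |(-3w - 3)/(w - 8) + 3/10| < 27|w + 2|/(10·5) = (27/50)|w + 2|, which is < eps once |w + 2| < (50/27)eps.
Take delta = min(5, (50/27)eps). Then 0 < |w + 2| < delta forces both bounds, so |(-3w - 3)/(w - 8) + 3/10| < eps.

delta = min(5, (50/27)eps)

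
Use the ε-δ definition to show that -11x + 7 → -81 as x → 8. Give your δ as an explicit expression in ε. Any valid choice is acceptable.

Suppose ε > 0. We need δ > 0 so that 0 < |x − 8| < δ implies |(-11x + 7) + 81| < ε.
|(-11x + 7) + 81| = |-11x + 88| = 11|x − 8|.
Thus it suffices that |x − 8| < ε/11.
Choosing δ = ε/11 gives |(-11x + 7) + 81| = 11|x − 8| < ε whenever |x − 8| < δ.

δ = ε/11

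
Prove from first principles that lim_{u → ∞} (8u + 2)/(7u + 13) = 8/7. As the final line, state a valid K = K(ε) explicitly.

Fix ε > 0. We seek K > 0 such that u > K implies |(8u + 2)/(7u + 13) − (8/7)| < ε.
(8u + 2)/(7u + 13) − (8/7) = (7(8u + 2) − 8(7u + 13)) / (7(7u + 13)) = -90/(7(7u + 13)).
For u > 0 we have 7u + 13 > 7u, so |(8u + 2)/(7u + 13) − (8/7)| = 90/(7(7u + 13)) < 90/(7·7u) = (90/49)/u.
Thus |(8u + 2)/(7u + 13) − (8/7)| < ε whenever u > (90/49)/ε.
Take K = (90/49)/ε. If u > K then |(8u + 2)/(7u + 13) − (8/7)| < (90/49)/u < ε.

K = (90/49)/ε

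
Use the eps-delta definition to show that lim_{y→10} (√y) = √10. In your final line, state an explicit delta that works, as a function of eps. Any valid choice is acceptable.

Suppose eps > 0. We want delta > 0 such that 0 < |y − 10| < delta implies |√y − √10| < eps.
Rationalise: √y − √10 = (y − 10)/(√y + √10), so |√y − √10| = |y − 10|/(√y + √10).
Restrict delta ≤ 10 so that |y − 10| < 10 forces y > 0, and then √y + √10 > √10.
Hence |√y − √10| < |y − 10|/√10, which is < eps once |y − 10| < √10·eps.
Take delta = min(10, √10·eps). If 0 < |y − 10| < delta then y > 0 and |√y − √10| < |y − 10|/√10 < eps.

delta = min(10, √10·eps)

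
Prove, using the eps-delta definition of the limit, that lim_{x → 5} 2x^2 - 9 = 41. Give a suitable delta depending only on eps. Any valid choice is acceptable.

Suppose eps > 0. We want delta > 0 such that 0 < |x − 5| < delta implies |(2x^2 - 9) − 41| < eps.
(2x^2 - 9) − 41 = 2x^2 - 50 = (x − 5)(2x + 10).
So |(2x^2 - 9) − 41| = |x − 5|·|2x + 10|.
Require delta ≤ 2. Then |x − 5| < 2 gives |x| < 7, and by the triangle inequality |2x + 10| ≤ 2·7 + 10 = 24.
Hence |(2x^2 - 9) − 41| ≤ 24|x − 5| < eps provided |x − 5| < eps/24.
Choosing delta = min(2, eps/24) ensures both conditions, hence |(2x^2 - 9) − 41| < eps.

delta = min(2, eps/24)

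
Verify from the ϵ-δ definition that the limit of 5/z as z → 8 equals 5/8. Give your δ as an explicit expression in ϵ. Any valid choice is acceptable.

δ = min(4, (32/5)ϵ)

Let ϵ > 0 be given. We seek δ > 0 such that 0 < |z − 8| < δ implies |5/z − (5/8)| < ϵ.
|5/z − (5/8)| = 5·|8 − z|/(8·|z|) = 5|z − 8|/(8|z|).
Restrict δ ≤ 4. Then |z − 8| < 4 gives |z| > 4, so 8|z| > 32.
Then |5/z − (5/8)| < 5|z − 8|/32, which is < ϵ when |z − 8| < (32/5)ϵ.
Take δ = min(4, (32/5)ϵ). Then 0 < |z − 8| < δ gives both |z − 8| < 4 and |z − 8| < (32/5)ϵ, so |5/z − (5/8)| < ϵ.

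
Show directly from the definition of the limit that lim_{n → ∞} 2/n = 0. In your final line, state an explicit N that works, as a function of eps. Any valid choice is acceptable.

Let eps > 0. For n ≥ 1, |2/n − 0| = 2/(n) ≤ 2/n.
We need 2/n < eps, i.e. n > 2/eps.
Take N = 2/eps. If n > N then |2/n| ≤ 2/n < eps.

N = 2/eps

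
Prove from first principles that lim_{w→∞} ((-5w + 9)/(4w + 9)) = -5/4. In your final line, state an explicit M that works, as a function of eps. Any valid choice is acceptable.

Fix eps > 0. We seek M > 0 such that w > M implies |(-5w + 9)/(4w + 9) + 5/4| < eps.
(-5w + 9)/(4w + 9) + 5/4 = (4(-5w + 9) − (-5)(4w + 9)) / (4(4w + 9)) = 81/(4(4w + 9)).
For w > 0 we have 4w + 9 > 4w, so |(-5w + 9)/(4w + 9) + 5/4| = 81/(4(4w + 9)) < 81/(4·4w) = (81/16)/w.
Thus |(-5w + 9)/(4w + 9) + 5/4| < eps whenever w > (81/16)/eps.
Take M = (81/16)/eps. If w > M then |(-5w + 9)/(4w + 9) + 5/4| < (81/16)/w < eps.

M = (81/16)/eps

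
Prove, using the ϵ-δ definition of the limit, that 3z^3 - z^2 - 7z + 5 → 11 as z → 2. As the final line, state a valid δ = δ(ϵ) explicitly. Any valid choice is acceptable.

δ = min(1, ϵ/45)

Suppose ϵ > 0. We want δ > 0 such that 0 < |z − 2| < δ implies |(3z^3 - z^2 - 7z + 5) − 11| < ϵ.
(3z^3 - z^2 - 7z + 5) − 11 = 3z^3 - z^2 - 7z - 6 = (z − 2)(3z^2 + 5z + 3).
So |(3z^3 - z^2 - 7z + 5) − 11| = |z − 2|·|3z^2 + 5z + 3|.
Require δ ≤ 1. Then |z − 2| < 1 gives |z| < 3, and by the triangle inequality |3z^2 + 5z + 3| ≤ 3·3^2 + 5·3 + 3 = 45.
Hence |(3z^3 - z^2 - 7z + 5) − 11| ≤ 45|z − 2| < ϵ provided |z − 2| < ϵ/45.
Take δ = min(1, ϵ/45). Then 0 < |z − 2| < δ gives both |z − 2| < 1 and |z − 2| < ϵ/45, so |(3z^3 - z^2 - 7z + 5) − 11| < ϵ.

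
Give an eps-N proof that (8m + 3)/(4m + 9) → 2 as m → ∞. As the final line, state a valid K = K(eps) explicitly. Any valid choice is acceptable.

Let eps > 0 be given. For m ≥ 1, |(8m + 3)/(4m + 9) − 2| = |-60|/(4(4m + 9)) = 60/(4(4m + 9)).
Since 4m + 9 ≥ 4m for m ≥ 1, this is ≤ 60/(4·4m) = (15/4)/m.
So |(8m + 3)/(4m + 9) − 2| < eps whenever m > (15/4)/eps.
Take K = (15/4)/eps. If m > K then |(8m + 3)/(4m + 9) − 2| ≤ (15/4)/m < eps.

K = (15/4)/eps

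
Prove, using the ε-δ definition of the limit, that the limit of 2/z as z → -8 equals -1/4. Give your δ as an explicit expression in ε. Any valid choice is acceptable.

Fix ε > 0. We seek δ > 0 such that 0 < |z + 8| < δ implies |2/z + 1/4| < ε.
|2/z + 1/4| = 2·|-8 − z|/(8·|z|) = 2|z + 8|/(8|z|).
Restrict δ ≤ 4. Then |z + 8| < 4 gives |z| > 4, so 8|z| > 32.
Then |2/z + 1/4| < 2|z + 8|/32, which is < ε when |z + 8| < 16ε.
Take δ = min(4, 16ε). Then 0 < |z + 8| < δ gives both |z + 8| < 4 and |z + 8| < 16ε, so |2/z + 1/4| < ε.

δ = min(4, 16ε)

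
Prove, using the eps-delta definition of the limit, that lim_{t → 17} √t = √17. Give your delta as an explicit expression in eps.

Let eps > 0 be given. We want delta > 0 such that 0 < |t − 17| < delta implies |√t − √17| < eps.
Rationalise: √t − √17 = (t − 17)/(√t + √17), so |√t − √17| = |t − 17|/(√t + √17).
Restrict delta ≤ 17 so that |t − 17| < 17 forces t > 0, and then √t + √17 > √17.
Hence |√t − √17| < |t − 17|/√17, which is < eps once |t − 17| < √17·eps.
Take delta = min(17, √17·eps). If 0 < |t − 17| < delta then t > 0 and |√t − √17| < |t − 17|/√17 < eps.

delta = min(17, √17·eps)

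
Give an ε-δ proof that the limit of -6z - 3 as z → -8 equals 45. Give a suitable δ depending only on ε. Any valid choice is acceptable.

δ = ε/6

Let ε > 0 be given. We need δ > 0 so that 0 < |z + 8| < δ implies |(-6z - 3) − 45| < ε.
|(-6z - 3) − 45| = |-6z - 48| = 6|z + 8|.
Thus it suffices that |z + 8| < ε/6.
Take δ = ε/6. If 0 < |z + 8| < δ then |(-6z - 3) − 45| = 6|z + 8| < 6·(ε/6) = ε.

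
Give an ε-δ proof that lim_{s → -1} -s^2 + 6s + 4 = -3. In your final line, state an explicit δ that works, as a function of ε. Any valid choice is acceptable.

Let ε > 0. We want δ > 0 such that 0 < |s + 1| < δ implies |(-s^2 + 6s + 4) + 3| < ε.
(-s^2 + 6s + 4) + 3 = -s^2 + 6s + 7 = (s + 1)(-s + 7).
So |(-s^2 + 6s + 4) + 3| = |s + 1|·|-s + 7|.
Assume first that |s + 1| < 1, so |s| < 2. Then |-s + 7| ≤ 2 + 7 = 9.
Hence |(-s^2 + 6s + 4) + 3| ≤ 9|s + 1| < ε provided |s + 1| < ε/9.
Choosing δ = min(1, ε/9) ensures both conditions, hence |(-s^2 + 6s + 4) + 3| < ε.

δ = min(1, ε/9)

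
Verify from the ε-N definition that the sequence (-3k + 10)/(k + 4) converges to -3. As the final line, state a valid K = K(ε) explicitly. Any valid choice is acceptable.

K = 22/ε

Suppose ε > 0. For k ≥ 1, |(-3k + 10)/(k + 4) + 3| = |22|/((k + 4)) = 22/((k + 4)).
Since k + 4 ≥ k for k ≥ 1, this is ≤ 22/(k) = 22/k.
So |(-3k + 10)/(k + 4) + 3| < ε whenever k > 22/ε.
Take K = 22/ε. If k > K then |(-3k + 10)/(k + 4) + 3| ≤ 22/k < ε.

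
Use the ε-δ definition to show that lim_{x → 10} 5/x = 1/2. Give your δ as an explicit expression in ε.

Let ε > 0. We seek δ > 0 such that 0 < |x − 10| < δ implies |5/x − (1/2)| < ε.
|5/x − (1/2)| = 5·|10 − x|/(10·|x|) = 5|x − 10|/(10|x|).
Require δ ≤ 5 so that |x| > 10 − 5 = 5, hence 10|x| > 50.
Then |5/x − (1/2)| < 5|x − 10|/50, which is < ε when |x − 10| < 10ε.
Take δ = min(5, 10ε). Then 0 < |x − 10| < δ gives both |x − 10| < 5 and |x − 10| < 10ε, so |5/x − (1/2)| < ε.

δ = min(5, 10ε)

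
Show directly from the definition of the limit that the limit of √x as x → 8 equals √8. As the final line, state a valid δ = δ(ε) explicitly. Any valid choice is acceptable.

δ = min(8, √8·ε)

Let ε > 0 be given. We want δ > 0 such that 0 < |x − 8| < δ implies |√x − √8| < ε.
Rationalise: √x − √8 = (x − 8)/(√x + √8), so |√x − √8| = |x − 8|/(√x + √8).
Restrict δ ≤ 8 so that |x − 8| < 8 forces x > 0, and then √x + √8 > √8.
Hence |√x − √8| < |x − 8|/√8, which is < ε once |x − 8| < √8·ε.
Take δ = min(8, √8·ε). If 0 < |x − 8| < δ then x > 0 and |√x − √8| < |x − 8|/√8 < ε.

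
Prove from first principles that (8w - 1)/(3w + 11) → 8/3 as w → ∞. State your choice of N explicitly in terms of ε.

Let ε > 0 be given. We seek N > 0 such that w > N implies |(8w - 1)/(3w + 11) − (8/3)| < ε.
(8w - 1)/(3w + 11) − (8/3) = (3(8w - 1) − 8(3w + 11)) / (3(3w + 11)) = -91/(3(3w + 11)).
For w > 0 we have 3w + 11 > 3w, so |(8w - 1)/(3w + 11) − (8/3)| = 91/(3(3w + 11)) < 91/(3·3w) = (91/9)/w.
Thus |(8w - 1)/(3w + 11) − (8/3)| < ε whenever w > (91/9)/ε.
Take N = (91/9)/ε. If w > N then |(8w - 1)/(3w + 11) − (8/3)| < (91/9)/w < ε.

N = (91/9)/ε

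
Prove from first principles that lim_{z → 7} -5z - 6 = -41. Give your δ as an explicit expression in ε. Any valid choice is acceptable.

Suppose ε > 0. We need δ > 0 so that 0 < |z − 7| < δ implies |(-5z - 6) + 41| < ε.
Since (-5z - 6) + 41 = -5(z − 7), we have |(-5z - 6) + 41| = 5|z − 7|.
Thus it suffices that |z − 7| < ε/5.
Choosing δ = ε/5 gives |(-5z - 6) + 41| = 5|z − 7| < ε whenever |z − 7| < δ.

δ = ε/5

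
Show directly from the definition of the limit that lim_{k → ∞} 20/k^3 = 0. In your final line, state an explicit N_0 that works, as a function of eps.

Suppose eps > 0. For k ≥ 1, |20/k^3 − 0| = 20/k^3.
20/k^3 < eps ⇔ k^3 > 20/eps ⇔ k > (20/eps)^{1/3}.
Take N_0 = (20/eps)^{1/3}. Then k > N_0 implies 20/k^3 < eps.

N_0 = (20/eps)^{1/3}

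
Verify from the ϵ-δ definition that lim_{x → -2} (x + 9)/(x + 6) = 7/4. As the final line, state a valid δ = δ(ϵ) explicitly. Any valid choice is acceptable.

Let ϵ > 0. We want δ > 0 with 0 < |x + 2| < δ ⇒ |(x + 9)/(x + 6) − (7/4)| < ϵ.
Combining over a common denominator, (x + 9)/(x + 6) − (7/4) = [(x + 9)·4 − 7·(x + 6)] / [4·(x + 6)] = -3(x + 2) / (4(x + 6)).
So |(x + 9)/(x + 6) − (7/4)| = 3|x + 2| / (4·|x + 6|).
Require δ ≤ 2, so |x + 6| ≥ |4| − |x + 2| > 4 − 2 = 2.
Hence |(x + 9)/(x + 6) − (7/4)| < 3|x + 2|/(4·2) = (3/8)|x + 2|, which is < ϵ once |x + 2| < (8/3)ϵ.
Take δ = min(2, (8/3)ϵ). Then 0 < |x + 2| < δ forces both bounds, so |(x + 9)/(x + 6) − (7/4)| < ϵ.

δ = min(2, (8/3)ϵ)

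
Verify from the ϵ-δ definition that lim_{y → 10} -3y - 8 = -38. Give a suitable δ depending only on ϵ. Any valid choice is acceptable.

Suppose ϵ > 0. We need δ > 0 so that 0 < |y − 10| < δ implies |(-3y - 8) + 38| < ϵ.
Since (-3y - 8) + 38 = -3(y − 10), we have |(-3y - 8) + 38| = 3|y − 10|.
Thus it suffices that |y − 10| < ϵ/3.
Take δ = ϵ/3. If 0 < |y − 10| < δ then |(-3y - 8) + 38| = 3|y − 10| < 3·(ϵ/3) = ϵ.

δ = ϵ/3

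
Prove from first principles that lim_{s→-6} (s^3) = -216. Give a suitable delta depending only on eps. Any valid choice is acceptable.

Suppose eps > 0. We seek delta > 0 with 0 < |s + 6| < delta ⇒ |s^3 + 216| < eps.
Factor: s^3 + 216 = (s + 6)(s^2 - 6s + 36), so |s^3 + 216| = |s + 6|·|s^2 - 6s + 36|.
Restrict delta ≤ 1. Then |s + 6| < 1 gives |s| < 7, so by the triangle inequality |s^2 - 6s + 36| ≤ 7^2 + 6·7 + 36 = 127.
Hence |s^3 + 216| ≤ 127|s + 6|, which is < eps once |s + 6| < eps/127.
Take delta = min(1, eps/127). If 0 < |s + 6| < delta then both bounds hold and |s^3 + 216| ≤ 127|s + 6| < 127·(eps/127) = eps.

delta = min(1, eps/127)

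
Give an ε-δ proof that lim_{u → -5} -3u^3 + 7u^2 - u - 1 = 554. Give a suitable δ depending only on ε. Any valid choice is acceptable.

Let ε > 0. We want δ > 0 such that 0 < |u + 5| < δ implies |(-3u^3 + 7u^2 - u - 1) − 554| < ε.
(-3u^3 + 7u^2 - u - 1) − 554 = -3u^3 + 7u^2 - u - 555 = (u + 5)(-3u^2 + 22u - 111).
So |(-3u^3 + 7u^2 - u - 1) − 554| = |u + 5|·|-3u^2 + 22u - 111|.
Assume first that |u + 5| < 2, so |u| < 7. Then |-3u^2 + 22u - 111| ≤ 3·7^2 + 22·7 + 111 = 412.
Hence |(-3u^3 + 7u^2 - u - 1) − 554| ≤ 412|u + 5| < ε provided |u + 5| < ε/412.
Choosing δ = min(2, ε/412) ensures both conditions, hence |(-3u^3 + 7u^2 - u - 1) − 554| < ε.

δ = min(2, ε/412)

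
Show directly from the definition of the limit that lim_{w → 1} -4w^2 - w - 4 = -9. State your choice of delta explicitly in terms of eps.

Let eps > 0. We want delta > 0 such that 0 < |w − 1| < delta implies |(-4w^2 - w - 4) + 9| < eps.
(-4w^2 - w - 4) + 9 = -4w^2 - w + 5 = (w − 1)(-4w - 5).
So |(-4w^2 - w - 4) + 9| = |w − 1|·|-4w - 5|.
Assume first that |w − 1| < 1, so |w| < 2. Then |-4w - 5| ≤ 4·2 + 5 = 13.
Hence |(-4w^2 - w - 4) + 9| ≤ 13|w − 1| < eps provided |w − 1| < eps/13.
Take delta = min(1, eps/13). Then 0 < |w − 1| < delta gives both |w − 1| < 1 and |w − 1| < eps/13, so |(-4w^2 - w - 4) + 9| < eps.

delta = min(1, eps/13)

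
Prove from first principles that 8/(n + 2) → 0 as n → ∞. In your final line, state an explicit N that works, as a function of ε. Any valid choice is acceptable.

Let ε > 0. For n ≥ 1, |8/(n + 2) − 0| = 8/(n + 2) ≤ 8/n.
We need 8/n < ε, i.e. n > 8/ε.
Take N = 8/ε. If n > N then |8/(n + 2)| ≤ 8/n < ε.

N = 8/ε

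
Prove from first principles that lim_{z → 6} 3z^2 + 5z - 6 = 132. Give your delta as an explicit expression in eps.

Let eps > 0. We want delta > 0 such that 0 < |z − 6| < delta implies |(3z^2 + 5z - 6) − 132| < eps.
(3z^2 + 5z - 6) − 132 = 3z^2 + 5z - 138 = (z − 6)(3z + 23).
So |(3z^2 + 5z - 6) − 132| = |z − 6|·|3z + 23|.
Assume first that |z − 6| < 2, so |z| < 8. Then |3z + 23| ≤ 3·8 + 23 = 47.
Hence |(3z^2 + 5z - 6) − 132| ≤ 47|z − 6| < eps provided |z − 6| < eps/47.
Choosing delta = min(2, eps/47) ensures both conditions, hence |(3z^2 + 5z - 6) − 132| < eps.

delta = min(2, eps/47)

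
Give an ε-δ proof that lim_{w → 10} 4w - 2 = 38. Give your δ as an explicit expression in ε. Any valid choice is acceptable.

δ = ε/4

Let ε > 0 be given. We need δ > 0 so that 0 < |w − 10| < δ implies |(4w - 2) − 38| < ε.
|(4w - 2) − 38| = |4w - 40| = 4|w − 10|.
Thus it suffices that |w − 10| < ε/4.
Take δ = ε/4. If 0 < |w − 10| < δ then |(4w - 2) − 38| = 4|w − 10| < 4·(ε/4) = ε.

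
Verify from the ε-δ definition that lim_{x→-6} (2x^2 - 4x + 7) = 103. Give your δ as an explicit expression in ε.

Let ε > 0 be given. We want δ > 0 such that 0 < |x + 6| < δ implies |(2x^2 - 4x + 7) − 103| < ε.
(2x^2 - 4x + 7) − 103 = 2x^2 - 4x - 96 = (x + 6)(2x - 16).
So |(2x^2 - 4x + 7) − 103| = |x + 6|·|2x - 16|.
Assume first that |x + 6| < 1, so |x| < 7. Then |2x - 16| ≤ 2·7 + 16 = 30.
Hence |(2x^2 - 4x + 7) − 103| ≤ 30|x + 6| < ε provided |x + 6| < ε/30.
Choosing δ = min(1, ε/30) ensures both conditions, hence |(2x^2 - 4x + 7) − 103| < ε.

δ = min(1, ε/30)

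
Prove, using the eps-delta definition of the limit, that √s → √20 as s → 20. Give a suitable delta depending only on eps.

Suppose eps > 0. We want delta > 0 such that 0 < |s − 20| < delta implies |√s − √20| < eps.
Rationalise: √s − √20 = (s − 20)/(√s + √20), so |√s − √20| = |s − 20|/(√s + √20).
Restrict delta ≤ 20 so that |s − 20| < 20 forces s > 0, and then √s + √20 > √20.
Hence |√s − √20| < |s − 20|/√20, which is < eps once |s − 20| < √20·eps.
Take delta = min(20, √20·eps). If 0 < |s − 20| < delta then s > 0 and |√s − √20| < |s − 20|/√20 < eps.

delta = min(20, √20·eps)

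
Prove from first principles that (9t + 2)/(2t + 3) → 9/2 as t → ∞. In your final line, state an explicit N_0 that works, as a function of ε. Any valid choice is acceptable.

Let ε > 0 be given. We seek N_0 > 0 such that t > N_0 implies |(9t + 2)/(2t + 3) − (9/2)| < ε.
(9t + 2)/(2t + 3) − (9/2) = (2(9t + 2) − 9(2t + 3)) / (2(2t + 3)) = -23/(2(2t + 3)).
For t > 0 we have 2t + 3 > 2t, so |(9t + 2)/(2t + 3) − (9/2)| = 23/(2(2t + 3)) < 23/(2·2t) = (23/4)/t.
Thus |(9t + 2)/(2t + 3) − (9/2)| < ε whenever t > (23/4)/ε.
Take N_0 = (23/4)/ε. If t > N_0 then |(9t + 2)/(2t + 3) − (9/2)| < (23/4)/t < ε.

N_0 = (23/4)/ε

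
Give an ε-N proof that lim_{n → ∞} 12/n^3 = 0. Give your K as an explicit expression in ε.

K = (12/ε)^{1/3}

Suppose ε > 0. For n ≥ 1, |12/n^3 − 0| = 12/n^3.
12/n^3 < ε ⇔ n^3 > 12/ε ⇔ n > (12/ε)^{1/3}.
Take K = (12/ε)^{1/3}. Then n > K implies 12/n^3 < ε.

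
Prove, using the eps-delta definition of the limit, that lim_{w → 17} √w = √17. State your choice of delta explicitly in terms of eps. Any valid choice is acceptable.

delta = min(17, √17·eps)

Let eps > 0 be given. We want delta > 0 such that 0 < |w − 17| < delta implies |√w − √17| < eps.
Multiplying by the conjugate, |√w − √17| = |w − 17|/(√w + √17).
Restrict delta ≤ 17 so that |w − 17| < 17 forces w > 0, and then √w + √17 > √17.
Hence |√w − √17| < |w − 17|/√17, which is < eps once |w − 17| < √17·eps.
Take delta = min(17, √17·eps). If 0 < |w − 17| < delta then w > 0 and |√w − √17| < |w − 17|/√17 < eps.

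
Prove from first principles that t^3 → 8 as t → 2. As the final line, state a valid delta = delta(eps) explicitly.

Let eps > 0. We seek delta > 0 with 0 < |t − 2| < delta ⇒ |t^3 − 8| < eps.
Factor: t^3 − 8 = (t − 2)(t^2 + 2t + 4), so |t^3 − 8| = |t − 2|·|t^2 + 2t + 4|.
Impose delta ≤ 1 so that |t| < 3; then |t^2 + 2t + 4| ≤ 19.
Hence |t^3 − 8| ≤ 19|t − 2|, which is < eps once |t − 2| < eps/19.
Take delta = min(1, eps/19). If 0 < |t − 2| < delta then both bounds hold and |t^3 − 8| ≤ 19|t − 2| < 19·(eps/19) = eps.

delta = min(1, eps/19)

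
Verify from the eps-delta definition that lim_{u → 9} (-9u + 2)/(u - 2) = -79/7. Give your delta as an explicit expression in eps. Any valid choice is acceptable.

delta = min(7/2, (49/32)eps)

Suppose eps > 0. We want delta > 0 with 0 < |u − 9| < delta ⇒ |(-9u + 2)/(u - 2) + 79/7| < eps.
Combining over a common denominator, (-9u + 2)/(u - 2) + 79/7 = [(-9u + 2)·7 − (-79)·(u - 2)] / [7·(u - 2)] = 16(u − 9) / (7(u - 2)).
So |(-9u + 2)/(u - 2) + 79/7| = 16|u − 9| / (7·|u − 2|).
Require delta ≤ 7/2, so |u − 2| ≥ |7| − |u − 9| > 7 − 7/2 = 7/2.
Hence |(-9u + 2)/(u - 2) + 79/7| < 16|u − 9|/(7·(7/2)) = (32/49)|u − 9|, which is < eps once |u − 9| < (49/32)eps.
Take delta = min(7/2, (49/32)eps). Then 0 < |u − 9| < delta forces both bounds, so |(-9u + 2)/(u - 2) + 79/7| < eps.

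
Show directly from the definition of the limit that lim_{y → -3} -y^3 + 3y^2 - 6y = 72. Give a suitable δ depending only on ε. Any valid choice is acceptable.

Let ε > 0. We want δ > 0 such that 0 < |y + 3| < δ implies |(-y^3 + 3y^2 - 6y) − 72| < ε.
(-y^3 + 3y^2 - 6y) − 72 = -y^3 + 3y^2 - 6y - 72 = (y + 3)(-y^2 + 6y - 24).
So |(-y^3 + 3y^2 - 6y) − 72| = |y + 3|·|-y^2 + 6y - 24|.
Assume first that |y + 3| < 1, so |y| < 4. Then |-y^2 + 6y - 24| ≤ 4^2 + 6·4 + 24 = 64.
Hence |(-y^3 + 3y^2 - 6y) − 72| ≤ 64|y + 3| < ε provided |y + 3| < ε/64.
Take δ = min(1, ε/64). Then 0 < |y + 3| < δ gives both |y + 3| < 1 and |y + 3| < ε/64, so |(-y^3 + 3y^2 - 6y) − 72| < ε.

δ = min(1, ε/64)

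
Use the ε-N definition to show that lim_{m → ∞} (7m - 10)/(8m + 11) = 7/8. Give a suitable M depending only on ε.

Let ε > 0 be given. For m ≥ 1, |(7m - 10)/(8m + 11) − (7/8)| = |-157|/(8(8m + 11)) = 157/(8(8m + 11)).
Since 8m + 11 ≥ 8m for m ≥ 1, this is ≤ 157/(8·8m) = (157/64)/m.
So |(7m - 10)/(8m + 11) − (7/8)| < ε whenever m > (157/64)/ε.
Take M = (157/64)/ε. If m > M then |(7m - 10)/(8m + 11) − (7/8)| ≤ (157/64)/m < ε.

M = (157/64)/ε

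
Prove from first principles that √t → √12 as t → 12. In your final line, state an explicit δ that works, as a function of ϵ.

Fix ϵ > 0. We want δ > 0 such that 0 < |t − 12| < δ implies |√t − √12| < ϵ.
Rationalise: √t − √12 = (t − 12)/(√t + √12), so |√t − √12| = |t − 12|/(√t + √12).
Restrict δ ≤ 12 so that |t − 12| < 12 forces t > 0, and then √t + √12 > √12.
Hence |√t − √12| < |t − 12|/√12, which is < ϵ once |t − 12| < √12·ϵ.
Take δ = min(12, √12·ϵ). If 0 < |t − 12| < δ then t > 0 and |√t − √12| < |t − 12|/√12 < ϵ.

δ = min(12, √12·ϵ)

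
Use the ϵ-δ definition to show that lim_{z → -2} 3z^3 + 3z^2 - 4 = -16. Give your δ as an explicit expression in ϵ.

δ = min(1, ϵ/42)

Let ϵ > 0. We want δ > 0 such that 0 < |z + 2| < δ implies |(3z^3 + 3z^2 - 4) + 16| < ϵ.
(3z^3 + 3z^2 - 4) + 16 = 3z^3 + 3z^2 + 12 = (z + 2)(3z^2 - 3z + 6).
So |(3z^3 + 3z^2 - 4) + 16| = |z + 2|·|3z^2 - 3z + 6|.
Assume first that |z + 2| < 1, so |z| < 3. Then |3z^2 - 3z + 6| ≤ 3·3^2 + 3·3 + 6 = 42.
Hence |(3z^3 + 3z^2 - 4) + 16| ≤ 42|z + 2| < ϵ provided |z + 2| < ϵ/42.
Take δ = min(1, ϵ/42). Then 0 < |z + 2| < δ gives both |z + 2| < 1 and |z + 2| < ϵ/42, so |(3z^3 + 3z^2 - 4) + 16| < ϵ.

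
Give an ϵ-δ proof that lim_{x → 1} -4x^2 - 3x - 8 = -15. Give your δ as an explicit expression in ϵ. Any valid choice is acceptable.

Let ϵ > 0 be given. We want δ > 0 such that 0 < |x − 1| < δ implies |(-4x^2 - 3x - 8) + 15| < ϵ.
(-4x^2 - 3x - 8) + 15 = -4x^2 - 3x + 7 = (x − 1)(-4x - 7).
So |(-4x^2 - 3x - 8) + 15| = |x − 1|·|-4x - 7|.
Assume first that |x − 1| < 1, so |x| < 2. Then |-4x - 7| ≤ 4·2 + 7 = 15.
Hence |(-4x^2 - 3x - 8) + 15| ≤ 15|x − 1| < ϵ provided |x − 1| < ϵ/15.
Take δ = min(1, ϵ/15). Then 0 < |x − 1| < δ gives both |x − 1| < 1 and |x − 1| < ϵ/15, so |(-4x^2 - 3x - 8) + 15| < ϵ.

δ = min(1, ϵ/15)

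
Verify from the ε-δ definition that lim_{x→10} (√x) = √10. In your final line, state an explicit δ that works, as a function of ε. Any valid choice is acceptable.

Fix ε > 0. We want δ > 0 such that 0 < |x − 10| < δ implies |√x − √10| < ε.
Multiplying by the conjugate, |√x − √10| = |x − 10|/(√x + √10).
Restrict δ ≤ 10 so that |x − 10| < 10 forces x > 0, and then √x + √10 > √10.
Hence |√x − √10| < |x − 10|/√10, which is < ε once |x − 10| < √10·ε.
Take δ = min(10, √10·ε). If 0 < |x − 10| < δ then x > 0 and |√x − √10| < |x − 10|/√10 < ε.

δ = min(10, √10·ε)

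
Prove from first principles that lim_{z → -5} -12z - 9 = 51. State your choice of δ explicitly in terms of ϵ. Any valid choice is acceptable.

δ = ϵ/12

Let ϵ > 0 be given. We need δ > 0 so that 0 < |z + 5| < δ implies |(-12z - 9) − 51| < ϵ.
Since (-12z - 9) − 51 = -12(z + 5), we have |(-12z - 9) − 51| = 12|z + 5|.
Thus it suffices that |z + 5| < ϵ/12.
Choosing δ = ϵ/12 gives |(-12z - 9) − 51| = 12|z + 5| < ϵ whenever |z + 5| < δ.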